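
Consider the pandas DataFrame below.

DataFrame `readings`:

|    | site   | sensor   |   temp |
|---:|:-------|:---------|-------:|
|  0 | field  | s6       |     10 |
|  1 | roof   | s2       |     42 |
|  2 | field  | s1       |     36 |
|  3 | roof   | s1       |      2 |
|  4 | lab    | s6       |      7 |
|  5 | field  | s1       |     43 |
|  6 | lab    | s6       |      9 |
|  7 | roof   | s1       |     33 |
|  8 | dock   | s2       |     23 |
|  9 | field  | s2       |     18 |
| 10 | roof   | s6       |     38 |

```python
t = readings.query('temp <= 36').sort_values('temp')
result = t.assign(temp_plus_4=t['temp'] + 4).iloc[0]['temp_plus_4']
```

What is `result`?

6

filter rows where temp <= 36:
    site sensor  temp
0  field     s6    10
2  field     s1    36
3   roof     s1     2
4    lab     s6     7
6    lab     s6     9
7   roof     s1    33
8   dock     s2    23
9  field     s2    18
sort by temp:
    site sensor  temp
3   roof     s1     2
4    lab     s6     7
6    lab     s6     9
0  field     s6    10
9  field     s2    18
8   dock     s2    23
7   roof     s1    33
2  field     s1    36
add column temp_plus_4 = t['temp'] + 4:
    site sensor  temp  temp_plus_4
3   roof     s1     2            6
4    lab     s6     7           11
6    lab     s6     9           13
0  field     s6    10           14
9  field     s2    18           22
8   dock     s2    23           27
7   roof     s1    33           37
2  field     s1    36           40
Hence 6.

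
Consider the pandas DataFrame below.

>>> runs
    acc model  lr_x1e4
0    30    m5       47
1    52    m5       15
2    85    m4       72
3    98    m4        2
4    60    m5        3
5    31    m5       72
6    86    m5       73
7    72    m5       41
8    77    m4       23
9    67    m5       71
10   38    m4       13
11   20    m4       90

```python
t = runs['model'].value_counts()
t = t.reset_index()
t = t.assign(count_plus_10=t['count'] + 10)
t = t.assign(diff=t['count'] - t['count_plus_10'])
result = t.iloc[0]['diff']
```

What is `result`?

-10

value_counts of model:
model
m5    7
m4    5
Name: count, dtype: int64
reset_index():
  model  count
0    m5      7
1    m4      5
add column count_plus_10 = t['count'] + 10:
  model  count  count_plus_10
0    m5      7             17
1    m4      5             15
add column diff = t['count'] - t['count_plus_10']:
  model  count  count_plus_10  diff
0    m5      7             17   -10
1    m4      5             15   -10
Reading off the value at position 0, column 'diff', we get -10.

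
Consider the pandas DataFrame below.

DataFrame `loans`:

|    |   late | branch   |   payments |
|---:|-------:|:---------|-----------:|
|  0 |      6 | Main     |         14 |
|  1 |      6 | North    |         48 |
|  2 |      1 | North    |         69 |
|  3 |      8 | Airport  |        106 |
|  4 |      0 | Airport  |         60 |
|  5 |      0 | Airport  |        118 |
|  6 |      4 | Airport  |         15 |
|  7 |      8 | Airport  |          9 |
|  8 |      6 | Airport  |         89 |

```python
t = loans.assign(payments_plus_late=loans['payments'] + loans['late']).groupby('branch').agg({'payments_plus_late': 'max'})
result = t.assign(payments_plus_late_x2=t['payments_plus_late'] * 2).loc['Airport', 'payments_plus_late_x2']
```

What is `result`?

add column payments_plus_late = loans['payments'] + loans['late']:
   late   branch  payments  payments_plus_late
0     6     Main        14                  20
1     6    North        48                  54
2     1    North        69                  70
3     8  Airport       106                 114
4     0  Airport        60                  60
5     0  Airport       118                 118
6     4  Airport        15                  19
7     8  Airport         9                  17
8     6  Airport        89                  95
group by branch, max of payments_plus_late:
         payments_plus_late
branch                     
Airport                 118
Main                     20
North                    70
add column payments_plus_late_x2 = t['payments_plus_late'] * 2:
         payments_plus_late  payments_plus_late_x2
branch                                            
Airport                 118                    236
Main                     20                     40
North                    70                    140

236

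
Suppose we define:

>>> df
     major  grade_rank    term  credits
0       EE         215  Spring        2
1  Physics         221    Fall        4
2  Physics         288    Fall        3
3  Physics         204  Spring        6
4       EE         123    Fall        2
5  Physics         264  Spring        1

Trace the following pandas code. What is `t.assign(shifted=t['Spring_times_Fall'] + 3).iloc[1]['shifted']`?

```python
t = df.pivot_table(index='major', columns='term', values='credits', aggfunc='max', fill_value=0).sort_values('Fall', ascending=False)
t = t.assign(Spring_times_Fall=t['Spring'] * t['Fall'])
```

7

pivot: rows=major, cols=term, max(credits):
term     Fall  Spring
major                
EE          2       2
Physics     4       6
sort by Fall descending:
term     Fall  Spring
major                
Physics     4       6
EE          2       2
add column Spring_times_Fall = t['Spring'] * t['Fall']:
term     Fall  Spring  Spring_times_Fall
major                                   
Physics     4       6                 24
EE          2       2                  4
add column shifted = t['Spring_times_Fall'] + 3:
term     Fall  Spring  Spring_times_Fall  shifted
major                                            
Physics     4       6                 24       27
EE          2       2                  4        7
value at position 1, column 'shifted' → 7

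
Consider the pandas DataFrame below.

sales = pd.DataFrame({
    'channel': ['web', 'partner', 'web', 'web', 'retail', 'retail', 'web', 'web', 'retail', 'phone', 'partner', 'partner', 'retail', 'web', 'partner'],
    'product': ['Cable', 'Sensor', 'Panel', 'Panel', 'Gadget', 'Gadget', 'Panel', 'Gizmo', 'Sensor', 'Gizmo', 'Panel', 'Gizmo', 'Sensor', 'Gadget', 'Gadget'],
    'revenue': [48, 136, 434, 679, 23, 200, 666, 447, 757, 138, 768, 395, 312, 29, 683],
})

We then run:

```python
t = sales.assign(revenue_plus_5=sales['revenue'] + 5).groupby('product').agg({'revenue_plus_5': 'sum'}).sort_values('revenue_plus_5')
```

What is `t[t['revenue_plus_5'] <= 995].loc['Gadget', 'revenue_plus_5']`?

955

add column revenue_plus_5 = sales['revenue'] + 5:
    channel product  revenue  revenue_plus_5
0       web   Cable       48              53
1   partner  Sensor      136             141
2       web   Panel      434             439
3       web   Panel      679             684
4    retail  Gadget       23              28
5    retail  Gadget      200             205
6       web   Panel      666             671
7       web   Gizmo      447             452
8    retail  Sensor      757             762
9     phone   Gizmo      138             143
10  partner   Panel      768             773
11  partner   Gizmo      395             400
12   retail  Sensor      312             317
13      web  Gadget       29              34
14  partner  Gadget      683             688
group by product, sum of revenue_plus_5:
         revenue_plus_5
product                
Cable                53
Gadget              955
Gizmo               995
Panel              2567
Sensor             1220
sort by revenue_plus_5:
         revenue_plus_5
product                
Cable                53
Gadget              955
Gizmo               995
Sensor             1220
Panel              2567
filter rows where revenue_plus_5 <= 995:
         revenue_plus_5
product                
Cable                53
Gadget              955
Gizmo               995
Hence 955.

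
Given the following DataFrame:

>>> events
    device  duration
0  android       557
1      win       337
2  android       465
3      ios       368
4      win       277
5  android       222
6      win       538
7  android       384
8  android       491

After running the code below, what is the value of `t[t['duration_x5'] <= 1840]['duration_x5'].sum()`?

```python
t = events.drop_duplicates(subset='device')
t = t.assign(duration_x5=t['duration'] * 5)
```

drop duplicate device (keep=first):
    device  duration
0  android       557
1      win       337
3      ios       368
add column duration_x5 = t['duration'] * 5:
    device  duration  duration_x5
0  android       557         2785
1      win       337         1685
3      ios       368         1840
filter rows where duration_x5 <= 1840:
  device  duration  duration_x5
1    win       337         1685
3    ios       368         1840

3525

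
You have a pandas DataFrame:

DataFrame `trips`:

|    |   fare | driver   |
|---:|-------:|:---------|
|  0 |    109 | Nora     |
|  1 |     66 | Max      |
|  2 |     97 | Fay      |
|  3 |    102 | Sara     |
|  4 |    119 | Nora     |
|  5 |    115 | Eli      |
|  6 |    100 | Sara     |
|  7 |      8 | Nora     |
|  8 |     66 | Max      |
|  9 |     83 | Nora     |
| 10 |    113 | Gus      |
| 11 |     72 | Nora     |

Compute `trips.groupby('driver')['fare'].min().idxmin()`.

Nora

group by driver, min of fare:
driver
Eli     115
Fay      97
Gus     113
Max      66
Nora      8
Sara    100
Name: fare, dtype: int64
The label with the smallest value is Nora.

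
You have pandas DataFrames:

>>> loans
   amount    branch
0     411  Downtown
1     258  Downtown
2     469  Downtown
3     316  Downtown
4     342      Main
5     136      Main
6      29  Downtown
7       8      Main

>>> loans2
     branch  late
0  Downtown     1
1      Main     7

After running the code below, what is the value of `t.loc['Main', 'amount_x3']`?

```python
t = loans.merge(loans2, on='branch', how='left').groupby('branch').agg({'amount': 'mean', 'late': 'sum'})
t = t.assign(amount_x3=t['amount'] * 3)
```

merge on 'branch' (how='left') → 8 rows:
   amount    branch  late
0     411  Downtown     1
1     258  Downtown     1
2     469  Downtown     1
3     316  Downtown     1
4     342      Main     7
5     136      Main     7
6      29  Downtown     1
7       8      Main     7
group by branch: mean(amount), sum(late):
          amount  late
branch                
Downtown   296.6     5
Main       162.0    21
add column amount_x3 = t['amount'] * 3:
          amount  late  amount_x3
branch                           
Downtown   296.6     5      889.8
Main       162.0    21      486.0
Hence 486.0.

486.0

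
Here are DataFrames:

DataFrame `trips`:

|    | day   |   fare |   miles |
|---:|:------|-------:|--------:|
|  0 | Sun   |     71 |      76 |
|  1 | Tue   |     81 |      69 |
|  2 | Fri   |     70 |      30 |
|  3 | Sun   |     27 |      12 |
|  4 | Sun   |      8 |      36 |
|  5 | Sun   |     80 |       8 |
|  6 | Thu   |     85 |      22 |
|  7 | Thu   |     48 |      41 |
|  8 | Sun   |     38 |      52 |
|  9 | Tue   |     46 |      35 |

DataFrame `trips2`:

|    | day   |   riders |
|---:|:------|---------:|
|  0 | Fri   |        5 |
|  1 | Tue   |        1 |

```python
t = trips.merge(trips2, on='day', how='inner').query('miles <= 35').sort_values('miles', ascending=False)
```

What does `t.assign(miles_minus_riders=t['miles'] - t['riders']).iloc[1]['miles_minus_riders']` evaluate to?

25

merge on 'day' (how='inner') → 3 rows:
   day  fare  miles  riders
0  Tue    81     69       1
1  Fri    70     30       5
2  Tue    46     35       1
filter rows where miles <= 35:
   day  fare  miles  riders
1  Fri    70     30       5
2  Tue    46     35       1
sort by miles descending:
   day  fare  miles  riders
2  Tue    46     35       1
1  Fri    70     30       5
add column miles_minus_riders = t['miles'] - t['riders']:
   day  fare  miles  riders  miles_minus_riders
2  Tue    46     35       1                  34
1  Fri    70     30       5                  25
Finally, value at position 1, column 'miles_minus_riders' = 25.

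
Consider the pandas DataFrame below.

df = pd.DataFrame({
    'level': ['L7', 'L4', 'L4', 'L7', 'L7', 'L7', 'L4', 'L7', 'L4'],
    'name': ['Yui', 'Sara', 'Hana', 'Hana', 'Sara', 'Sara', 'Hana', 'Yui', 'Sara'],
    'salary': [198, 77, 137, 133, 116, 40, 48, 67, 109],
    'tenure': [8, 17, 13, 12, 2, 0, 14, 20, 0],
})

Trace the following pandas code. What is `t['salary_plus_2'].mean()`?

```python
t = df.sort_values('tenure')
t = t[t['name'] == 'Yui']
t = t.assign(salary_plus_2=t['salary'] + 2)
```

sort by tenure:
  level  name  salary  tenure
5    L7  Sara      40       0
8    L4  Sara     109       0
4    L7  Sara     116       2
0    L7   Yui     198       8
3    L7  Hana     133      12
2    L4  Hana     137      13
6    L4  Hana      48      14
1    L4  Sara      77      17
7    L7   Yui      67      20
filter rows where name == 'Yui':
  level name  salary  tenure
0    L7  Yui     198       8
7    L7  Yui      67      20
add column salary_plus_2 = t['salary'] + 2:
  level name  salary  tenure  salary_plus_2
0    L7  Yui     198       8            200
7    L7  Yui      67      20             69
Taking the mean of column 'salary_plus_2' gives 134.5.

134.5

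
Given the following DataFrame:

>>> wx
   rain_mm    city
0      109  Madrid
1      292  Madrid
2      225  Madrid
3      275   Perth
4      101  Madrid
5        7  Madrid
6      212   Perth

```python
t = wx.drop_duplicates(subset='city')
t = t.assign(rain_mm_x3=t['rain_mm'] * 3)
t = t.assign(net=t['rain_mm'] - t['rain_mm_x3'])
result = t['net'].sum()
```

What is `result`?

-768

drop duplicate city (keep=first):
   rain_mm    city
0      109  Madrid
3      275   Perth
add column rain_mm_x3 = t['rain_mm'] * 3:
   rain_mm    city  rain_mm_x3
0      109  Madrid         327
3      275   Perth         825
add column net = t['rain_mm'] - t['rain_mm_x3']:
   rain_mm    city  rain_mm_x3  net
0      109  Madrid         327 -218
3      275   Perth         825 -550
Taking the sum of column 'net' gives -768.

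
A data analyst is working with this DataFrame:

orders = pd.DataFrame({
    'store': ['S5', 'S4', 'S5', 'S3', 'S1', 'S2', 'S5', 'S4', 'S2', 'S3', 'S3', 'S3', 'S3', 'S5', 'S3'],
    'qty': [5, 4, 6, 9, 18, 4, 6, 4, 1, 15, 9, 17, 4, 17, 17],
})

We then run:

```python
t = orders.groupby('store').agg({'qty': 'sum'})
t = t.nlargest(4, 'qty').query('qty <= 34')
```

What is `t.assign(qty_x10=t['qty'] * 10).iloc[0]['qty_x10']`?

group by store, sum of qty:
       qty
store     
S1      18
S2       5
S3      71
S4       8
S5      34
take 4 rows with largest qty:
       qty
store     
S3      71
S5      34
S1      18
S4       8
filter rows where qty <= 34:
       qty
store     
S5      34
S1      18
S4       8
add column qty_x10 = t['qty'] * 10:
       qty  qty_x10
store              
S5      34      340
S1      18      180
S4       8       80

340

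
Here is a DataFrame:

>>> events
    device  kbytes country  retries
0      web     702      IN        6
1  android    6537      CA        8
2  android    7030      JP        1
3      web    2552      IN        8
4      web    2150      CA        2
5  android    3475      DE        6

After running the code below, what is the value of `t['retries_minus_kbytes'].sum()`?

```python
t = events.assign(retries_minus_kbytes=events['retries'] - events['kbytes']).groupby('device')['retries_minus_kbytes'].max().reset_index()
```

add column retries_minus_kbytes = events['retries'] - events['kbytes']:
    device  kbytes country  retries  retries_minus_kbytes
0      web     702      IN        6                  -696
1  android    6537      CA        8                 -6529
2  android    7030      JP        1                 -7029
3      web    2552      IN        8                 -2544
4      web    2150      CA        2                 -2148
5  android    3475      DE        6                 -3469
group by device, max of retries_minus_kbytes:
device
android   -3469
web        -696
Name: retries_minus_kbytes, dtype: int64
reset_index():
    device  retries_minus_kbytes
0  android                 -3469
1      web                  -696
sum of column 'retries_minus_kbytes' → -4165

-4165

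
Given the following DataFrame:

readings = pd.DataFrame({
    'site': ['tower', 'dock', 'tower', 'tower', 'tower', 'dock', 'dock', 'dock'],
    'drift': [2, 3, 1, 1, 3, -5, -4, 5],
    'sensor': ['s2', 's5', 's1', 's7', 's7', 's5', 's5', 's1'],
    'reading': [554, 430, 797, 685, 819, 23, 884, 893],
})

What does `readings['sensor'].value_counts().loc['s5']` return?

value_counts of sensor:
sensor
s5    3
s1    2
s7    2
s2    1
Name: count, dtype: int64
So loc['s5'] = 3.

3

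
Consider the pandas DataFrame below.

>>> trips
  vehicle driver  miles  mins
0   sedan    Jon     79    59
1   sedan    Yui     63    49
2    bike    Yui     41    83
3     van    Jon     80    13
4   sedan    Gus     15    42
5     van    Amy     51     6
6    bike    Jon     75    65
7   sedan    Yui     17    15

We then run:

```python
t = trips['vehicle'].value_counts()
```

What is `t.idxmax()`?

value_counts of vehicle:
vehicle
sedan    4
bike     2
van      2
Name: count, dtype: int64
Then the label with the largest value: sedan

sedan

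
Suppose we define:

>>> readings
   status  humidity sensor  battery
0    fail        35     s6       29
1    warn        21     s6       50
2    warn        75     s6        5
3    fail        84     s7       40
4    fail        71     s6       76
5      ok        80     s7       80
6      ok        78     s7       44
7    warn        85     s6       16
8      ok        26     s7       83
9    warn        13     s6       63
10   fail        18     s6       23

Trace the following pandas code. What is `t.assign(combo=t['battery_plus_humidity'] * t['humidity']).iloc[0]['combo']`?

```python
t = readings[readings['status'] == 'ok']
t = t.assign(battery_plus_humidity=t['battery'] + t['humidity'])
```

12800

filter rows where status == 'ok':
  status  humidity sensor  battery
5     ok        80     s7       80
6     ok        78     s7       44
8     ok        26     s7       83
add column battery_plus_humidity = t['battery'] + t['humidity']:
  status  humidity sensor  battery  battery_plus_humidity
5     ok        80     s7       80                    160
6     ok        78     s7       44                    122
8     ok        26     s7       83                    109
add column combo = t['battery_plus_humidity'] * t['humidity']:
  status  humidity sensor  battery  battery_plus_humidity  combo
5     ok        80     s7       80                    160  12800
6     ok        78     s7       44                    122   9516
8     ok        26     s7       83                    109   2834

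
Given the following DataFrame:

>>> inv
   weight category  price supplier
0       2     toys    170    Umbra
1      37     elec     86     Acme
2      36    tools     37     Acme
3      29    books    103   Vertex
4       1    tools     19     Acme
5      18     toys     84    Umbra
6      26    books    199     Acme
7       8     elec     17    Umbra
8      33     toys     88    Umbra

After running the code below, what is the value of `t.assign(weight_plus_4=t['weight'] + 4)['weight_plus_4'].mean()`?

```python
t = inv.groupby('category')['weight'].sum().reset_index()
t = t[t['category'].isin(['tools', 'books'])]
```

50.0

group by category, sum of weight:
category
books    55
elec     45
tools    37
toys     53
Name: weight, dtype: int64
reset_index():
  category  weight
0    books      55
1     elec      45
2    tools      37
3     toys      53
filter rows where category in ['tools', 'books']:
  category  weight
0    books      55
2    tools      37
add column weight_plus_4 = t['weight'] + 4:
  category  weight  weight_plus_4
0    books      55             59
2    tools      37             41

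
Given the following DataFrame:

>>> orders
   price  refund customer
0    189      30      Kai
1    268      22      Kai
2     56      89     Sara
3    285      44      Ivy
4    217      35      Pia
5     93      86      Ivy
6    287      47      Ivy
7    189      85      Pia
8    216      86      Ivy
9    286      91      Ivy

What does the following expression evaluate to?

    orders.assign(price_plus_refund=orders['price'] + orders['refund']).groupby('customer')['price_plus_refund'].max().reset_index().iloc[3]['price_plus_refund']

add column price_plus_refund = orders['price'] + orders['refund']:
   price  refund customer  price_plus_refund
0    189      30      Kai                219
1    268      22      Kai                290
2     56      89     Sara                145
3    285      44      Ivy                329
4    217      35      Pia                252
5     93      86      Ivy                179
6    287      47      Ivy                334
7    189      85      Pia                274
8    216      86      Ivy                302
9    286      91      Ivy                377
group by customer, max of price_plus_refund:
customer
Ivy     377
Kai     290
Pia     274
Sara    145
Name: price_plus_refund, dtype: int64
reset_index():
  customer  price_plus_refund
0      Ivy                377
1      Kai                290
2      Pia                274
3     Sara                145
Hence 145.

145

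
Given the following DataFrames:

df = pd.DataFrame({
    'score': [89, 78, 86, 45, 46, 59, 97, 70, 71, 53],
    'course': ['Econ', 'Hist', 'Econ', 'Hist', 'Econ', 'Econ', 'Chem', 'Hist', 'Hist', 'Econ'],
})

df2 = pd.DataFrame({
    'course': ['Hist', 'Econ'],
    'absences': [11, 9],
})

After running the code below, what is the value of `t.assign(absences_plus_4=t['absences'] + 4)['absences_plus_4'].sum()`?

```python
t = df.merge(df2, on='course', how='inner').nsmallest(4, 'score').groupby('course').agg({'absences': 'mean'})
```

merge on 'course' (how='inner') → 9 rows:
   score course  absences
0     89   Econ         9
1     78   Hist        11
2     86   Econ         9
3     45   Hist        11
4     46   Econ         9
5     59   Econ         9
6     70   Hist        11
7     71   Hist        11
8     53   Econ         9
take 4 rows with smallest score:
   score course  absences
3     45   Hist        11
4     46   Econ         9
8     53   Econ         9
5     59   Econ         9
group by course, mean of absences:
        absences
course          
Econ         9.0
Hist        11.0
add column absences_plus_4 = t['absences'] + 4:
        absences  absences_plus_4
course                           
Econ         9.0             13.0
Hist        11.0             15.0

28.0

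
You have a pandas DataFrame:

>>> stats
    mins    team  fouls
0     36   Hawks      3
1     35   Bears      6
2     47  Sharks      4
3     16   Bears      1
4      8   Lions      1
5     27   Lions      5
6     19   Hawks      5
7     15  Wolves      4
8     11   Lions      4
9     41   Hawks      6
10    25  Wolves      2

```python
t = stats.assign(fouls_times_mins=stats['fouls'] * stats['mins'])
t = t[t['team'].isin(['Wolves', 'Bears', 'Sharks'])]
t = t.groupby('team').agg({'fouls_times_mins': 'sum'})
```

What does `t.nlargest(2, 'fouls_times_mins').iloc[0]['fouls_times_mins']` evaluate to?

226

add column fouls_times_mins = stats['fouls'] * stats['mins']:
    mins    team  fouls  fouls_times_mins
0     36   Hawks      3               108
1     35   Bears      6               210
2     47  Sharks      4               188
3     16   Bears      1                16
4      8   Lions      1                 8
5     27   Lions      5               135
6     19   Hawks      5                95
7     15  Wolves      4                60
8     11   Lions      4                44
9     41   Hawks      6               246
10    25  Wolves      2                50
filter rows where team in ['Wolves', 'Bears', 'Sharks']:
    mins    team  fouls  fouls_times_mins
1     35   Bears      6               210
2     47  Sharks      4               188
3     16   Bears      1                16
7     15  Wolves      4                60
10    25  Wolves      2                50
group by team, sum of fouls_times_mins:
        fouls_times_mins
team                    
Bears                226
Sharks               188
Wolves               110
take 2 rows with largest fouls_times_mins:
        fouls_times_mins
team                    
Bears                226
Sharks               188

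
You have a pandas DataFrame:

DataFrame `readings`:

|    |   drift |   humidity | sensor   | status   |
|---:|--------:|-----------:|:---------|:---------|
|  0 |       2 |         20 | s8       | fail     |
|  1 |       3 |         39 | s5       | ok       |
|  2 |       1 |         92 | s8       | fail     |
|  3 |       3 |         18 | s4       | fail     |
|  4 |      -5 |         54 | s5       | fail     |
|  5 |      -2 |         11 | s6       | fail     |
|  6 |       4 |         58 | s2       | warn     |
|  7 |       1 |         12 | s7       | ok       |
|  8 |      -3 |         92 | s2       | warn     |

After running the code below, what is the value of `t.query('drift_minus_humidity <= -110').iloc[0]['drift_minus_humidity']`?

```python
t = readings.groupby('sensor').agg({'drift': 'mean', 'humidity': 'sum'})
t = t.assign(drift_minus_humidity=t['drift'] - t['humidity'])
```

group by sensor: mean(drift), sum(humidity):
        drift  humidity
sensor                 
s2        0.5       150
s4        3.0        18
s5       -1.0        93
s6       -2.0        11
s7        1.0        12
s8        1.5       112
add column drift_minus_humidity = t['drift'] - t['humidity']:
        drift  humidity  drift_minus_humidity
sensor                                       
s2        0.5       150                -149.5
s4        3.0        18                 -15.0
s5       -1.0        93                 -94.0
s6       -2.0        11                 -13.0
s7        1.0        12                 -11.0
s8        1.5       112                -110.5
filter rows where drift_minus_humidity <= -110:
        drift  humidity  drift_minus_humidity
sensor                                       
s2        0.5       150                -149.5
s8        1.5       112                -110.5
Reading off the value at position 0, column 'drift_minus_humidity', we get -149.5.

-149.5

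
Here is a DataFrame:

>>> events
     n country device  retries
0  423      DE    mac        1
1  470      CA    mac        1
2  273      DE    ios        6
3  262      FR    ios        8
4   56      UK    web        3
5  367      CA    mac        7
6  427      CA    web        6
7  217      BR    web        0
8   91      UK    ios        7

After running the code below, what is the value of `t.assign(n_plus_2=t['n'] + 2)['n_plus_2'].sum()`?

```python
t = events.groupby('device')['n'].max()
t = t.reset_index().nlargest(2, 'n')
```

901

group by device, max of n:
device
ios    273
mac    470
web    427
Name: n, dtype: int64
reset_index():
  device    n
0    ios  273
1    mac  470
2    web  427
take 2 rows with largest n:
  device    n
1    mac  470
2    web  427
add column n_plus_2 = t['n'] + 2:
  device    n  n_plus_2
1    mac  470       472
2    web  427       429
The sum of column 'n_plus_2' is 901.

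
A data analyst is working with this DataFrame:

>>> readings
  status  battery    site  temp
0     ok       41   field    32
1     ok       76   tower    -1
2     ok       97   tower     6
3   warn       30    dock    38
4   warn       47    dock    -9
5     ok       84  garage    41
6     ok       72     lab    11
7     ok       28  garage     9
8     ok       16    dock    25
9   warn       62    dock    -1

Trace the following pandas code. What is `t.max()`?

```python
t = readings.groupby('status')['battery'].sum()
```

414

group by status, sum of battery:
status
ok      414
warn    139
Name: battery, dtype: int64
max of the resulting series → 414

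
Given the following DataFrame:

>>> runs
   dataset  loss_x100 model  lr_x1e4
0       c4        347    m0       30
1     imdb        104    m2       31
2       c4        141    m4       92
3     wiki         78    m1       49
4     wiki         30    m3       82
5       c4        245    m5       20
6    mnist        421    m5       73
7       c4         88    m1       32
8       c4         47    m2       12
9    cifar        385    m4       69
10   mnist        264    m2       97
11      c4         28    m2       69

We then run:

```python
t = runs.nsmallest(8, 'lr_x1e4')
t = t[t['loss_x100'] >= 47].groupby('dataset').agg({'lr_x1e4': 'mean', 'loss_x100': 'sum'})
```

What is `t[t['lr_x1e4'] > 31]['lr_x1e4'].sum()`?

118.0

take 8 rows with smallest lr_x1e4:
   dataset  loss_x100 model  lr_x1e4
8       c4         47    m2       12
5       c4        245    m5       20
0       c4        347    m0       30
1     imdb        104    m2       31
7       c4         88    m1       32
3     wiki         78    m1       49
9    cifar        385    m4       69
11      c4         28    m2       69
filter rows where loss_x100 >= 47:
  dataset  loss_x100 model  lr_x1e4
8      c4         47    m2       12
5      c4        245    m5       20
0      c4        347    m0       30
1    imdb        104    m2       31
7      c4         88    m1       32
3    wiki         78    m1       49
9   cifar        385    m4       69
group by dataset: mean(lr_x1e4), sum(loss_x100):
         lr_x1e4  loss_x100
dataset                    
c4          23.5        727
cifar       69.0        385
imdb        31.0        104
wiki        49.0         78
filter rows where lr_x1e4 > 31:
         lr_x1e4  loss_x100
dataset                    
cifar       69.0        385
wiki        49.0         78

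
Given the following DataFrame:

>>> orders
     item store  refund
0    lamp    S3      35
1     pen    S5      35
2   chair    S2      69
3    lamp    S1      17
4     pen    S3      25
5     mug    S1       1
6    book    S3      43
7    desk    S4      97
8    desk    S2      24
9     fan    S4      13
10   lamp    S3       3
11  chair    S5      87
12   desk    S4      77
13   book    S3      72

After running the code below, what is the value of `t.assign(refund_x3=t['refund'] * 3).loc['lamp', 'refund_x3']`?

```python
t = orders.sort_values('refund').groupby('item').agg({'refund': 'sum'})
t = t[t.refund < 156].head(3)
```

165

sort by refund:
     item store  refund
5     mug    S1       1
10   lamp    S3       3
9     fan    S4      13
3    lamp    S1      17
8    desk    S2      24
4     pen    S3      25
0    lamp    S3      35
1     pen    S5      35
6    book    S3      43
2   chair    S2      69
13   book    S3      72
12   desk    S4      77
11  chair    S5      87
7    desk    S4      97
group by item, sum of refund:
       refund
item         
book      115
chair     156
desk      198
fan        13
lamp       55
mug         1
pen        60
filter rows where refund < 156:
      refund
item        
book     115
fan       13
lamp      55
mug        1
pen       60
take first 3 rows:
      refund
item        
book     115
fan       13
lamp      55
add column refund_x3 = t['refund'] * 3:
      refund  refund_x3
item                   
book     115        345
fan       13         39
lamp      55        165
Hence 165.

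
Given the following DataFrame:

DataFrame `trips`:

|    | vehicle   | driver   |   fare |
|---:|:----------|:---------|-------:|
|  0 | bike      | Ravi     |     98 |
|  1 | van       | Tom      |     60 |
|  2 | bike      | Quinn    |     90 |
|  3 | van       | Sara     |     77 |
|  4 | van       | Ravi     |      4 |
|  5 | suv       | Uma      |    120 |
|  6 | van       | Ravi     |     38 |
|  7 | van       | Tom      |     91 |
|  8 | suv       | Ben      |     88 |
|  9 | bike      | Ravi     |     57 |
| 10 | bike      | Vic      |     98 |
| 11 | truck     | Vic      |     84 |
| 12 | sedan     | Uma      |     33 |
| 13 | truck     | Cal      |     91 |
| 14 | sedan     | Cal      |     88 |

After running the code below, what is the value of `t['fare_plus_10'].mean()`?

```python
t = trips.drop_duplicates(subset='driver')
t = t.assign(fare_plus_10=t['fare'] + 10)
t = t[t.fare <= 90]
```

88.75

drop duplicate driver (keep=first):
   vehicle driver  fare
0     bike   Ravi    98
1      van    Tom    60
2     bike  Quinn    90
3      van   Sara    77
5      suv    Uma   120
8      suv    Ben    88
10    bike    Vic    98
13   truck    Cal    91
add column fare_plus_10 = t['fare'] + 10:
   vehicle driver  fare  fare_plus_10
0     bike   Ravi    98           108
1      van    Tom    60            70
2     bike  Quinn    90           100
3      van   Sara    77            87
5      suv    Uma   120           130
8      suv    Ben    88            98
10    bike    Vic    98           108
13   truck    Cal    91           101
filter rows where fare <= 90:
  vehicle driver  fare  fare_plus_10
1     van    Tom    60            70
2    bike  Quinn    90           100
3     van   Sara    77            87
8     suv    Ben    88            98
Hence 88.75.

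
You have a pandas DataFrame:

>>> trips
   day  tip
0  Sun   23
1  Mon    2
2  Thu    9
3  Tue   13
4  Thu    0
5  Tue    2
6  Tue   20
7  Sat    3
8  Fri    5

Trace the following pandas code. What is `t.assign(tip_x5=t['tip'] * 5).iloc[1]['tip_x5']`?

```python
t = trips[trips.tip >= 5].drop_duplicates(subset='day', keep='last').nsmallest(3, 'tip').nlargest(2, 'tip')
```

45

filter rows where tip >= 5:
   day  tip
0  Sun   23
2  Thu    9
3  Tue   13
6  Tue   20
8  Fri    5
drop duplicate day (keep=last):
   day  tip
0  Sun   23
2  Thu    9
6  Tue   20
8  Fri    5
take 3 rows with smallest tip:
   day  tip
8  Fri    5
2  Thu    9
6  Tue   20
take 2 rows with largest tip:
   day  tip
6  Tue   20
2  Thu    9
add column tip_x5 = t['tip'] * 5:
   day  tip  tip_x5
6  Tue   20     100
2  Thu    9      45
So iloc[1]['tip_x5'] = 45.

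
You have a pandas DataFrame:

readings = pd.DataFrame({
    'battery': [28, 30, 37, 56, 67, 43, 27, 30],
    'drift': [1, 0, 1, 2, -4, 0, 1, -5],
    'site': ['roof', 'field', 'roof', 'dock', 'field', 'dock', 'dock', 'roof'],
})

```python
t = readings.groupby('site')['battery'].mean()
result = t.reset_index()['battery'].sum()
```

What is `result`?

122.166666667

group by site, mean of battery:
site
dock     42.000000
field    48.500000
roof     31.666667
Name: battery, dtype: float64
reset_index():
    site    battery
0   dock  42.000000
1  field  48.500000
2   roof  31.666667
Taking the sum of column 'battery' gives 122.166666667.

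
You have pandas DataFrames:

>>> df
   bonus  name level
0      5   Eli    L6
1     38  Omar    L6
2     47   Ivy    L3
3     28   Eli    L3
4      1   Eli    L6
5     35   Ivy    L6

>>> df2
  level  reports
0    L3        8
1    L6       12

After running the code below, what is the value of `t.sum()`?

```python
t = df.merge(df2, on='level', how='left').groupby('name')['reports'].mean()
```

32.6666666667

merge on 'level' (how='left') → 6 rows:
   bonus  name level  reports
0      5   Eli    L6       12
1     38  Omar    L6       12
2     47   Ivy    L3        8
3     28   Eli    L3        8
4      1   Eli    L6       12
5     35   Ivy    L6       12
group by name, mean of reports:
name
Eli     10.666667
Ivy     10.000000
Omar    12.000000
Name: reports, dtype: float64
Reading off the sum of the resulting series, we get 32.6666666667.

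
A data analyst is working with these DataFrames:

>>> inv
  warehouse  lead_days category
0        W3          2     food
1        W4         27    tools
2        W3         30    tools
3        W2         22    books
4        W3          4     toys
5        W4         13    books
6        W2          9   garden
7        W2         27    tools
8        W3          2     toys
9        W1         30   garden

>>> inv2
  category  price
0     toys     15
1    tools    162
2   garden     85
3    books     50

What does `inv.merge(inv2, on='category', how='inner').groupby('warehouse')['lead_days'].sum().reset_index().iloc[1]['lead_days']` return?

58

merge on 'category' (how='inner') → 9 rows:
  warehouse  lead_days category  price
0        W4         27    tools    162
1        W3         30    tools    162
2        W2         22    books     50
3        W3          4     toys     15
4        W4         13    books     50
5        W2          9   garden     85
6        W2         27    tools    162
7        W3          2     toys     15
8        W1         30   garden     85
group by warehouse, sum of lead_days:
warehouse
W1    30
W2    58
W3    36
W4    40
Name: lead_days, dtype: int64
reset_index():
  warehouse  lead_days
0        W1         30
1        W2         58
2        W3         36
3        W4         40
Hence 58.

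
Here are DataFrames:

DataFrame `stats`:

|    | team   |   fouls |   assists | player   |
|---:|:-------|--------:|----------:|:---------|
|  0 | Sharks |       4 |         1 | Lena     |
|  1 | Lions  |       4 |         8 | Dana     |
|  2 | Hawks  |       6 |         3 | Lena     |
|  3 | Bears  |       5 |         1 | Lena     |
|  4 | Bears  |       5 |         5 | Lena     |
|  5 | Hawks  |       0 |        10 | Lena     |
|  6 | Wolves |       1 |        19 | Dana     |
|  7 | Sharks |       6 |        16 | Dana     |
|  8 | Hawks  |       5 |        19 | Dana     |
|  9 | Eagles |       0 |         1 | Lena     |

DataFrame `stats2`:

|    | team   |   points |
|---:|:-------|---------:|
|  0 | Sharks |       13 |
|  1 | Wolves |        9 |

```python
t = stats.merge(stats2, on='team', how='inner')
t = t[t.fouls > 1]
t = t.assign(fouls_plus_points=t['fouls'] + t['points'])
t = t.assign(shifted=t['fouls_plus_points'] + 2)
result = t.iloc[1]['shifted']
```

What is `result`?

21

merge on 'team' (how='inner') → 3 rows:
     team  fouls  assists player  points
0  Sharks      4        1   Lena      13
1  Wolves      1       19   Dana       9
2  Sharks      6       16   Dana      13
filter rows where fouls > 1:
     team  fouls  assists player  points
0  Sharks      4        1   Lena      13
2  Sharks      6       16   Dana      13
add column fouls_plus_points = t['fouls'] + t['points']:
     team  fouls  assists player  points  fouls_plus_points
0  Sharks      4        1   Lena      13                 17
2  Sharks      6       16   Dana      13                 19
add column shifted = t['fouls_plus_points'] + 2:
     team  fouls  assists player  points  fouls_plus_points  shifted
0  Sharks      4        1   Lena      13                 17       19
2  Sharks      6       16   Dana      13                 19       21
value at position 1, column 'shifted' → 21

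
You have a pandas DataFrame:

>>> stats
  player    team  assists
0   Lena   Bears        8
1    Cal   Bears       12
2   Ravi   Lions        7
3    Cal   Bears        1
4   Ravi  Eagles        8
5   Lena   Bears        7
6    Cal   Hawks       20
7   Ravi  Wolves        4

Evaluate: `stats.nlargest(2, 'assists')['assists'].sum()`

take 2 rows with largest assists:
  player   team  assists
6    Cal  Hawks       20
1    Cal  Bears       12
sum of column 'assists' → 32

32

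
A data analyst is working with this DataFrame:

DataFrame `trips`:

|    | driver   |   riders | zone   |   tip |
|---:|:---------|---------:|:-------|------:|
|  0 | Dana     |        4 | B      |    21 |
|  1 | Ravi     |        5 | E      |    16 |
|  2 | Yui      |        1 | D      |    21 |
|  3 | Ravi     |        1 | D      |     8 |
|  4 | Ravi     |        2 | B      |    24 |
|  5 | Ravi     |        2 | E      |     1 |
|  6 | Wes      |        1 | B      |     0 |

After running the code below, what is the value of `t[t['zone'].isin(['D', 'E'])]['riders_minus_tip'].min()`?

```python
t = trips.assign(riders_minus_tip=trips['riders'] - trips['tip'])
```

add column riders_minus_tip = trips['riders'] - trips['tip']:
  driver  riders zone  tip  riders_minus_tip
0   Dana       4    B   21               -17
1   Ravi       5    E   16               -11
2    Yui       1    D   21               -20
3   Ravi       1    D    8                -7
4   Ravi       2    B   24               -22
5   Ravi       2    E    1                 1
6    Wes       1    B    0                 1
filter rows where zone in ['D', 'E']:
  driver  riders zone  tip  riders_minus_tip
1   Ravi       5    E   16               -11
2    Yui       1    D   21               -20
3   Ravi       1    D    8                -7
5   Ravi       2    E    1                 1
So min() = -20.

-20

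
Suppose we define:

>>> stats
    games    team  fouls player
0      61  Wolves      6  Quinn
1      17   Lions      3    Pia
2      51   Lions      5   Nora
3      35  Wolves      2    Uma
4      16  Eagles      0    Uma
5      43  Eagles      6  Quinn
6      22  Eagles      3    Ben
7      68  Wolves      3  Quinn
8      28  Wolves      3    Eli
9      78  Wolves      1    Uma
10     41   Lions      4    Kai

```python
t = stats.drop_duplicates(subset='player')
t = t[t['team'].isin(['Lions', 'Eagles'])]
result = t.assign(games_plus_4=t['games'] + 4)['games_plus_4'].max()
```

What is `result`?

55

drop duplicate player (keep=first):
    games    team  fouls player
0      61  Wolves      6  Quinn
1      17   Lions      3    Pia
2      51   Lions      5   Nora
3      35  Wolves      2    Uma
6      22  Eagles      3    Ben
8      28  Wolves      3    Eli
10     41   Lions      4    Kai
filter rows where team in ['Lions', 'Eagles']:
    games    team  fouls player
1      17   Lions      3    Pia
2      51   Lions      5   Nora
6      22  Eagles      3    Ben
10     41   Lions      4    Kai
add column games_plus_4 = t['games'] + 4:
    games    team  fouls player  games_plus_4
1      17   Lions      3    Pia            21
2      51   Lions      5   Nora            55
6      22  Eagles      3    Ben            26
10     41   Lions      4    Kai            45
The max of column 'games_plus_4' is 55.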